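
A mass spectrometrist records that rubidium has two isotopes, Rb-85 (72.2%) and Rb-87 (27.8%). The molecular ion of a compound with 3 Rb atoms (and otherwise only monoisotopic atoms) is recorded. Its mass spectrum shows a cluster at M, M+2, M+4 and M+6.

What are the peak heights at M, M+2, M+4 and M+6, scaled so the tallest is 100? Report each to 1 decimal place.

86.6 : 100.0 : 38.5 : 4.9

The 3 Rb atoms are independent, so intensities follow the terms of (0.722 + 0.278)^3.
P(M) = 0.722^3 = 0.376367
P(M+2) = 3 × 0.722^2 × 0.278^1 = 0.434751
P(M+4) = 3 × 0.722^1 × 0.278^2 = 0.167397
P(M+6) = 0.278^3 = 0.021485
The M+2 peak is largest (0.434751); scaling to 100 gives 86.6 : 100.0 : 38.5 : 4.9.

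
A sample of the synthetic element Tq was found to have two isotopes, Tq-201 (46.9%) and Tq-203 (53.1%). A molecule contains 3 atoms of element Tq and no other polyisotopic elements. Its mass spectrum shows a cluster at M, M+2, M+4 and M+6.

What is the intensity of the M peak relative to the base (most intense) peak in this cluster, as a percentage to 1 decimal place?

(0.469 + 0.531)^3 gives M 0.1032, M+2 0.3504, M+4 0.3967, M+6 0.1497; the largest is M+4.
P(M+4) = C(3,2) × 0.469^1 × 0.531^2 = 3 × 0.4690 × 0.281961 = 0.396719 (base)
P(M) = C(3,0) × 0.469^3 × 0.531^0 = 1 × 0.10316171 × 1.0000 = 0.103162
Relative intensity = 0.103162 / 0.396719 × 100 = 26.0

26.0%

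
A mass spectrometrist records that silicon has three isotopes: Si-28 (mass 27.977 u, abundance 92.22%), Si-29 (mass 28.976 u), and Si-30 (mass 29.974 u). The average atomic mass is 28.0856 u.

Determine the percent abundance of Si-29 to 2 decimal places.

The remaining 7.78% is split between Si-29 (fraction x) and Si-30 (fraction 0.0778 − x).
Substituting: 28.976x + 29.974(0.0778 − x) = 2.2852106
(28.976 − 29.974)x = -0.0467666  ⇒  x = 0.04686, y = 0.03094
Si-29: 4.69%, Si-30: 3.09%.

4.69%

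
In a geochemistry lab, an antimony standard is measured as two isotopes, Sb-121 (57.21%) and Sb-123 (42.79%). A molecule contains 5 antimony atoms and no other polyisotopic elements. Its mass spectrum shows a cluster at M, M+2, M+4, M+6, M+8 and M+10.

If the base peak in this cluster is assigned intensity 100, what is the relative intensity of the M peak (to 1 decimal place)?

Binomial terms of (0.5721 + 0.4279)^5: M 0.0613, M+2 0.2292, M+4 0.3428, M+6 0.2564, M+8 0.0959, M+10 0.0143 → M+4 is the base peak.
P(M+4) = C(5,2) × 0.5721^3 × 0.4279^2 = 10 × 0.18724742 × 0.18309841 = 0.342847 (base)
P(M) = C(5,0) × 0.5721^5 × 0.4279^0 = 1 × 0.06128578 × 1.0000 = 0.061286
Relative intensity = 0.061286 / 0.342847 × 100 = 17.9

17.9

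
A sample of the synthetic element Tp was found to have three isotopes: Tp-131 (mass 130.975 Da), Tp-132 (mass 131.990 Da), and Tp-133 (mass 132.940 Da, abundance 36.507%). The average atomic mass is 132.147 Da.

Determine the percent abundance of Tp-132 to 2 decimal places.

The remaining 63.493% is split between Tp-131 (fraction x) and Tp-132 (fraction 0.63493 − x).
Substituting: 130.975x + 131.990(0.63493 − x) = 83.6145942
(130.975 − 131.990)x = -0.1898165  ⇒  x = 0.18701, y = 0.44792
Tp-131: 18.70%, Tp-132: 44.79%.

44.79%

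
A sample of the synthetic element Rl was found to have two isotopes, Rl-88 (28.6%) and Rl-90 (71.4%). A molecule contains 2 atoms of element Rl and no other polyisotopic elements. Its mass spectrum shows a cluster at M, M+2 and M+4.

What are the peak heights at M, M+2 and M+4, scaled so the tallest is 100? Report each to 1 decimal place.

Expanding (0.286 + 0.714)^2:
P(M) = 0.286^2 = 0.081796
P(M+2) = 2 × 0.286^1 × 0.714^1 = 0.408408
P(M+4) = 0.714^2 = 0.509796
The M+4 peak is largest (0.509796); scaling to 100 gives 16.0 : 80.1 : 100.0.

16.0 : 80.1 : 100.0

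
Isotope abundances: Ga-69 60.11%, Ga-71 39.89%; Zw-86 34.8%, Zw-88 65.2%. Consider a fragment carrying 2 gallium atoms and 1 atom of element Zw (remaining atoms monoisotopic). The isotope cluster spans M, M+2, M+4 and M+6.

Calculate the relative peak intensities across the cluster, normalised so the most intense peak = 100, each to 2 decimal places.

31.24 : 100.00 : 91.45 : 25.78

Gallium pattern (n=2): 0.36132121 : 0.47955758 : 0.15912121
Element Zw pattern (n=1): 0.3480 : 0.6520
Convolve the two distributions (both contribute in 2-u steps):
  M: 0.36132121×0.3480 = 0.125740
  M+2: 0.36132121×0.6520 + 0.47955758×0.3480 = 0.402467
  M+4: 0.47955758×0.6520 + 0.15912121×0.3480 = 0.368046
  M+6: 0.15912121×0.6520 = 0.103747
Scale to base peak (0.402467) = 100: 31.24 : 100.00 : 91.45 : 25.78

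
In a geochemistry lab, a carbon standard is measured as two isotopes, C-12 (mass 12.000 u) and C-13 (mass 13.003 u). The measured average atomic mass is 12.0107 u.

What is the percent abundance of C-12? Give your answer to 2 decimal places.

98.93%

Writing the weighted mean with unknown fraction x of C-12:
12.000·x + 13.003·(1 − x) = 12.0107
(12.000 − 13.003)·x = 12.0107 − 13.003
x = -0.9923 / -1.003 = 0.98933 → 98.93% C-12, 1.07% C-13.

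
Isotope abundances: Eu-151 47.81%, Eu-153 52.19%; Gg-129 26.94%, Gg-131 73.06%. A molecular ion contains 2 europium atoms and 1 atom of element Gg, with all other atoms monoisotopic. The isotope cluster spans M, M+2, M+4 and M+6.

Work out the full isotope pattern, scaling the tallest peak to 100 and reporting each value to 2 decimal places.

Europium pattern (n=2): 0.22857961 : 0.49904078 : 0.27237961
Element Gg pattern (n=1): 0.2694 : 0.7306
Convolve the two distributions (both contribute in 2-u steps):
  M: 0.22857961×0.2694 = 0.061579
  M+2: 0.22857961×0.7306 + 0.49904078×0.2694 = 0.301442
  M+4: 0.49904078×0.7306 + 0.27237961×0.2694 = 0.437978
  M+6: 0.27237961×0.7306 = 0.199001
Scale to base peak (0.437978) = 100: 14.06 : 68.83 : 100.00 : 45.44

14.06 : 68.83 : 100.00 : 45.44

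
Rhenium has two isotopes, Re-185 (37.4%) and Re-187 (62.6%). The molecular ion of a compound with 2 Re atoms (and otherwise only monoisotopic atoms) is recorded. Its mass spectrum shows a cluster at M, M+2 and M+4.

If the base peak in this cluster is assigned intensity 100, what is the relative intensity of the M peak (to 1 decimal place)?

29.9

Binomial terms of (0.374 + 0.626)^2: M 0.1399, M+2 0.4682, M+4 0.3919 → M+2 is the base peak.
P(M+2) = C(2,1) × 0.374^1 × 0.626^1 = 2 × 0.3740 × 0.6260 = 0.468248 (base)
P(M) = C(2,0) × 0.374^2 × 0.626^0 = 1 × 0.139876 × 1.0000 = 0.139876
Relative intensity = 0.139876 / 0.468248 × 100 = 29.9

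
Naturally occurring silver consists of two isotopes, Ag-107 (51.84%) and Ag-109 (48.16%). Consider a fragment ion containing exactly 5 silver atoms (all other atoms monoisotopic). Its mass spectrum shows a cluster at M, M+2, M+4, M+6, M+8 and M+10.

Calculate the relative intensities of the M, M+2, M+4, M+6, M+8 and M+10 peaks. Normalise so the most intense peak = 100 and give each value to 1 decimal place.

11.6 : 53.8 : 100.0 : 92.9 : 43.2 : 8.0

Each Ag atom is independently Ag-107 (p = 0.5184) or Ag-109 (q = 0.4816); the cluster is the binomial expansion (p + q)^5.
P(M) = 0.5184^5 = 0.037439
P(M+2) = 5 × 0.5184^4 × 0.4816^1 = 0.173907
P(M+4) = 10 × 0.5184^3 × 0.4816^2 = 0.323123
P(M+6) = 10 × 0.5184^2 × 0.4816^3 = 0.300185
P(M+8) = 5 × 0.5184^1 × 0.4816^4 = 0.139438
P(M+10) = 0.4816^5 = 0.025908
The M+4 peak is largest (0.323123); scaling to 100 gives 11.6 : 53.8 : 100.0 : 92.9 : 43.2 : 8.0.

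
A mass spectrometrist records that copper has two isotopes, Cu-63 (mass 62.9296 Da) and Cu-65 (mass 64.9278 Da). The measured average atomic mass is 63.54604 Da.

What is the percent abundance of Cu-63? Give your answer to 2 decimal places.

With x = fraction of Cu-63 (so Cu-65 is 1 − x):
62.9296·x + 64.9278·(1 − x) = 63.54604
(62.9296 − 64.9278)·x = 63.54604 − 64.9278
x = -1.38176 / -1.9982 = 0.69150 → 69.15% Cu-63, 30.85% Cu-65.

69.15%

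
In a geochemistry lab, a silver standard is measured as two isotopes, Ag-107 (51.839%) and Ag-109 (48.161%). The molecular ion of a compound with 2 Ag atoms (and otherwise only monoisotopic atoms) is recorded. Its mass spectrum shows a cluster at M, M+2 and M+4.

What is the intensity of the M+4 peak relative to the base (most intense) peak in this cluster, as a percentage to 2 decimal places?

Binomial terms of (0.51839 + 0.48161)^2: M 0.2687, M+2 0.4993, M+4 0.2319 → M+2 is the base peak.
P(M+2) = C(2,1) × 0.51839^1 × 0.48161^1 = 2 × 0.51839 × 0.48161 = 0.499324 (base)
P(M+4) = C(2,2) × 0.51839^0 × 0.48161^2 = 1 × 1.0000 × 0.23194819 = 0.231948
Relative intensity = 0.231948 / 0.499324 × 100 = 46.45

46.45%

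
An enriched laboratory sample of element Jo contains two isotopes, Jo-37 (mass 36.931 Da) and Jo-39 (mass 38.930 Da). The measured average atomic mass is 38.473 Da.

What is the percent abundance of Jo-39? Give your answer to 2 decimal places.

77.14%

Writing the weighted mean with unknown fraction x of Jo-37:
36.931·x + 38.930·(1 − x) = 38.473
(36.931 − 38.930)·x = 38.473 − 38.930
x = -0.457 / -1.999 = 0.22861 → 22.86% Jo-37, 77.14% Jo-39.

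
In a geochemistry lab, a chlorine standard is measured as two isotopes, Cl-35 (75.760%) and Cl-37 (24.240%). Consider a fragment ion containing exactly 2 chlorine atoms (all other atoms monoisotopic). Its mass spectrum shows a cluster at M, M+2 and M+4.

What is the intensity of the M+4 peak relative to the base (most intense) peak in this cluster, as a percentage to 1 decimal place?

Term probabilities: M 0.5740, M+2 0.3673, M+4 0.0588. Base peak = M.
P(M) = C(2,0) × 0.75760^2 × 0.24240^0 = 1 × 0.57395776 × 1.0000 = 0.573958 (base)
P(M+4) = C(2,2) × 0.75760^0 × 0.24240^2 = 1 × 1.0000 × 0.05875776 = 0.058758
Relative intensity = 0.058758 / 0.573958 × 100 = 10.2

10.2%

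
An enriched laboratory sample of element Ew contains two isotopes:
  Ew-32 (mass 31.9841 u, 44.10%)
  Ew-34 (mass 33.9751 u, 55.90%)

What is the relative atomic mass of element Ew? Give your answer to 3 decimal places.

The abundance-weighted mean is 0.4410 × 31.9841 + 0.5590 × 33.9751
= 14.10499 + 18.99208 = 33.09707 u

33.097 u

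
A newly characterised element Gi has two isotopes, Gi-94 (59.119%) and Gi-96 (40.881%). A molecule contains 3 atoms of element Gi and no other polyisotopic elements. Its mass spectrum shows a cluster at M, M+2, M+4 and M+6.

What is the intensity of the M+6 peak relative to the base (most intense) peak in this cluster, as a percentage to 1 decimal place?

15.9%

(0.59119 + 0.40881)^3 gives M 0.2066, M+2 0.4286, M+4 0.2964, M+6 0.0683; the largest is M+2.
P(M+2) = C(3,1) × 0.59119^2 × 0.40881^1 = 3 × 0.34950562 × 0.40881 = 0.428644 (base)
P(M+6) = C(3,3) × 0.59119^0 × 0.40881^3 = 1 × 1.0000 × 0.06832262 = 0.068323
Relative intensity = 0.068323 / 0.428644 × 100 = 15.9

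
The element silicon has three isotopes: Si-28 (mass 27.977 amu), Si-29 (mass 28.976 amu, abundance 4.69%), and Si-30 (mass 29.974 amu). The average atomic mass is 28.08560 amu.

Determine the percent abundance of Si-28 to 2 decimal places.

Let x and y be the fractions of Si-28 and Si-30. Then x + y = 1 − 0.0469 = 0.9531 and 27.977x + 29.974y = 28.08560 − 0.0469×28.976 = 26.7266256.
Substituting: 27.977x + 29.974(0.9531 − x) = 26.7266256
(27.977 − 29.974)x = -1.8415938  ⇒  x = 0.92218, y = 0.03092
Si-28: 92.22%, Si-30: 3.09%.

92.22%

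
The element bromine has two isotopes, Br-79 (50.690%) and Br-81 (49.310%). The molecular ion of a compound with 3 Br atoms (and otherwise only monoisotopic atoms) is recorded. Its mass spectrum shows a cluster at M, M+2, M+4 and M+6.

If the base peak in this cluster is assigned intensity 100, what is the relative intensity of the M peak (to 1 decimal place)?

Binomial terms of (0.50690 + 0.49310)^3: M 0.1302, M+2 0.3801, M+4 0.3698, M+6 0.1199 → M+2 is the base peak.
P(M+2) = C(3,1) × 0.50690^2 × 0.49310^1 = 3 × 0.25694761 × 0.4931 = 0.380103 (base)
P(M) = C(3,0) × 0.50690^3 × 0.49310^0 = 1 × 0.13024674 × 1.0000 = 0.130247
Relative intensity = 0.130247 / 0.380103 × 100 = 34.3

34.3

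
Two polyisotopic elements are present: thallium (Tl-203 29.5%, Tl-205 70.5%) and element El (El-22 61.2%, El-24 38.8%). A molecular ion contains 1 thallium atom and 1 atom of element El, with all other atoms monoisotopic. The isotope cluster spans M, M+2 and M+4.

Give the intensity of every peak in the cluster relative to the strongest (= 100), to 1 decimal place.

Thallium pattern (n=1): 0.2950 : 0.7050
Element El pattern (n=1): 0.6120 : 0.3880
Convolve the two distributions (both contribute in 2-u steps):
  M: 0.2950×0.6120 = 0.180540
  M+2: 0.2950×0.3880 + 0.7050×0.6120 = 0.545920
  M+4: 0.7050×0.3880 = 0.273540
Scale to base peak (0.545920) = 100: 33.1 : 100.0 : 50.1

33.1 : 100.0 : 50.1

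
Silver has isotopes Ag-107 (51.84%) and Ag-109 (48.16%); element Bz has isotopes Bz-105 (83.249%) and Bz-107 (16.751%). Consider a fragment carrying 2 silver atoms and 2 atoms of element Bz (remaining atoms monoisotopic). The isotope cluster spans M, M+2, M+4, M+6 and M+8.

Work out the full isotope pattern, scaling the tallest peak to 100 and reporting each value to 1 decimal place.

Silver pattern (n=2): 0.26873856 : 0.49932288 : 0.23193856
Element Bz pattern (n=2): 0.6930396 : 0.2789008 : 0.0280596
Convolve the two distributions (both contribute in 2-u steps):
  M: 0.26873856×0.6930396 = 0.186246
  M+2: 0.26873856×0.2789008 + 0.49932288×0.6930396 = 0.421002
  M+4: 0.26873856×0.0280596 + 0.49932288×0.2789008 + 0.23193856×0.6930396 = 0.307545
  M+6: 0.49932288×0.0280596 + 0.23193856×0.2789008 = 0.078699
  M+8: 0.23193856×0.0280596 = 0.006508
Scale to base peak (0.421002) = 100: 44.2 : 100.0 : 73.1 : 18.7 : 1.5

44.2 : 100.0 : 73.1 : 18.7 : 1.5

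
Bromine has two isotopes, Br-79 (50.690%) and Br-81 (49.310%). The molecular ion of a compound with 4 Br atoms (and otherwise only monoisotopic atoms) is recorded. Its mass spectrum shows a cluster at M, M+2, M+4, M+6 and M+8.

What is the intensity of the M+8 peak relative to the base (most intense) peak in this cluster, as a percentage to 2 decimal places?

15.77%

Term probabilities: M 0.0660, M+2 0.2569, M+4 0.3749, M+6 0.2431, M+8 0.0591. Base peak = M+4.
P(M+4) = C(4,2) × 0.50690^2 × 0.49310^2 = 6 × 0.25694761 × 0.24314761 = 0.374857 (base)
P(M+8) = C(4,4) × 0.50690^0 × 0.49310^4 = 1 × 1.0000 × 0.05912076 = 0.059121
Relative intensity = 0.059121 / 0.374857 × 100 = 15.77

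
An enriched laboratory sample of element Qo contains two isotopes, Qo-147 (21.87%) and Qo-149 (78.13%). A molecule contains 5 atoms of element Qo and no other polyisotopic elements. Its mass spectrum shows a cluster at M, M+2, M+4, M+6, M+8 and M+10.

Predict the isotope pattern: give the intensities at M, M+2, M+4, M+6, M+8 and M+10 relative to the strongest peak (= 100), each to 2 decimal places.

0.12 : 2.19 : 15.67 : 55.98 : 100.00 : 71.45

Each Qo atom is independently Qo-147 (p = 0.2187) or Qo-149 (q = 0.7813); the cluster is the binomial expansion (p + q)^5.
P(M) = 0.2187^5 = 0.000500
P(M+2) = 5 × 0.2187^4 × 0.7813^1 = 0.008937
P(M+4) = 10 × 0.2187^3 × 0.7813^2 = 0.063853
P(M+6) = 10 × 0.2187^2 × 0.7813^3 = 0.228114
P(M+8) = 5 × 0.2187^1 × 0.7813^4 = 0.407465
P(M+10) = 0.7813^5 = 0.291131
The M+8 peak is largest (0.407465); scaling to 100 gives 0.12 : 2.19 : 15.67 : 55.98 : 100.00 : 71.45.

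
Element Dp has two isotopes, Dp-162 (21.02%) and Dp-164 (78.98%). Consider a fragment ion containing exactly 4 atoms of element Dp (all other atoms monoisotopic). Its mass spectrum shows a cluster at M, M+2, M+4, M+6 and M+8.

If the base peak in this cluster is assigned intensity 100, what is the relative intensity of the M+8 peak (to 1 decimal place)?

(0.2102 + 0.7898)^4 gives M 0.0020, M+2 0.0293, M+4 0.1654, M+6 0.4142, M+8 0.3891; the largest is M+6.
P(M+6) = C(4,3) × 0.2102^1 × 0.7898^3 = 4 × 0.2102 × 0.49266463 = 0.414232 (base)
P(M+8) = C(4,4) × 0.2102^0 × 0.7898^4 = 1 × 1.0000 × 0.38910653 = 0.389107
Relative intensity = 0.389107 / 0.414232 × 100 = 93.9

93.9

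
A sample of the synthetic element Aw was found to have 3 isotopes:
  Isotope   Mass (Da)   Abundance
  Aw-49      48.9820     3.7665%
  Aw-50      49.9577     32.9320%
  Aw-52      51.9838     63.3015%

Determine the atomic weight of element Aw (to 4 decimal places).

51.2035 Da

Weight each isotope mass by its fractional abundance: 0.037665 × 48.9820 + 0.329320 × 49.9577 + 0.633015 × 51.9838
= 1.84491 + 16.45207 + 32.90653 = 51.20351 Da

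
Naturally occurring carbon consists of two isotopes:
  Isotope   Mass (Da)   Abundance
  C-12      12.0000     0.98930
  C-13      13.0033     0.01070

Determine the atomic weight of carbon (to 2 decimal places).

12.01 Da

Ar = Σ fᵢ·mᵢ = 0.98930 × 12.0000 + 0.01070 × 13.0033
= 11.87160 + 0.13914 = 12.01074 Da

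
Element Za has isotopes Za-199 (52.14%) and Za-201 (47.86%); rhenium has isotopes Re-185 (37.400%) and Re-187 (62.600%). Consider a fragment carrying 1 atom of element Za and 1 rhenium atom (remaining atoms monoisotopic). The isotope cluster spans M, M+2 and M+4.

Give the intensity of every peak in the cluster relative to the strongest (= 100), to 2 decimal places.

Element Za pattern (n=1): 0.5214 : 0.4786
Rhenium pattern (n=1): 0.3740 : 0.6260
Convolve the two distributions (both contribute in 2-u steps):
  M: 0.5214×0.3740 = 0.195004
  M+2: 0.5214×0.6260 + 0.4786×0.3740 = 0.505393
  M+4: 0.4786×0.6260 = 0.299604
Scale to base peak (0.505393) = 100: 38.58 : 100.00 : 59.28

38.58 : 100.00 : 59.28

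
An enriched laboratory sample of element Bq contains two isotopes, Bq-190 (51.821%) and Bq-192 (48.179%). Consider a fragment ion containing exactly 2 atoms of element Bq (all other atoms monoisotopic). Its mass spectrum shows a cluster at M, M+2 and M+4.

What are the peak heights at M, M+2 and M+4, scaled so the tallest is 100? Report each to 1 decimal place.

53.8 : 100.0 : 46.5

The 2 Bq atoms are independent, so intensities follow the terms of (0.51821 + 0.48179)^2.
P(M) = 0.51821^2 = 0.268542
P(M+2) = 2 × 0.51821^1 × 0.48179^1 = 0.499337
P(M+4) = 0.48179^2 = 0.232122
The M+2 peak is largest (0.499337); scaling to 100 gives 53.8 : 100.0 : 46.5.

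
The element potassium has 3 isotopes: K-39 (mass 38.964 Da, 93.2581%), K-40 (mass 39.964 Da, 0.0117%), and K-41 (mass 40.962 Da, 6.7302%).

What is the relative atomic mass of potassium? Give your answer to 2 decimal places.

Ar = Σ fᵢ·mᵢ = 0.932581 × 38.964 + 0.000117 × 39.964 + 0.067302 × 40.962
= 36.3371 + 0.0047 + 2.7568 = 39.0986 Da

39.10 Da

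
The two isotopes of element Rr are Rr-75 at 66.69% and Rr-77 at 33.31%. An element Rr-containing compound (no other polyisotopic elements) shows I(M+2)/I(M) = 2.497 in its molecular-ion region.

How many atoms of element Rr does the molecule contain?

With n Rr atoms, P(M+2)/P(M) = C(n,1)·p^(n−1)q / p^n = n·q/p = n · 0.3331/0.6669.
n = 2.497 × 0.6669/0.3331 = 5.00 ≈ 5

5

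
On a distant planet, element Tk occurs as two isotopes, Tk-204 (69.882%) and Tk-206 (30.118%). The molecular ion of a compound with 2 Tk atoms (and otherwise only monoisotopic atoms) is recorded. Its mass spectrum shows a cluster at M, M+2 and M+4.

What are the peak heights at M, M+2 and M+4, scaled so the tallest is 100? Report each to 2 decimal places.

100.00 : 86.20 : 18.57

Each Tk atom is independently Tk-204 (p = 0.69882) or Tk-206 (q = 0.30118); the cluster is the binomial expansion (p + q)^2.
P(M) = 0.69882^2 = 0.488349
P(M+2) = 2 × 0.69882^1 × 0.30118^1 = 0.420941
P(M+4) = 0.30118^2 = 0.090709
The M peak is largest (0.488349); scaling to 100 gives 100.00 : 86.20 : 18.57.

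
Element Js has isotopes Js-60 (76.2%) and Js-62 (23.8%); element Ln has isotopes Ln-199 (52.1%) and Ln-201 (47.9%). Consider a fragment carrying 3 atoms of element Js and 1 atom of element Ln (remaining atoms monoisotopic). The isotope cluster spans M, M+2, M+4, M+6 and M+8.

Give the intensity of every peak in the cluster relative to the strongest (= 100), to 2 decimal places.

53.87 : 100.00 : 62.17 : 16.14 : 1.51

Element Js pattern (n=3): 0.44245073 : 0.41457982 : 0.12948818 : 0.01348127
Element Ln pattern (n=1): 0.5210 : 0.4790
Convolve the two distributions (both contribute in 2-u steps):
  M: 0.44245073×0.5210 = 0.230517
  M+2: 0.44245073×0.4790 + 0.41457982×0.5210 = 0.427930
  M+4: 0.41457982×0.4790 + 0.12948818×0.5210 = 0.266047
  M+6: 0.12948818×0.4790 + 0.01348127×0.5210 = 0.069049
  M+8: 0.01348127×0.4790 = 0.006458
Scale to base peak (0.427930) = 100: 53.87 : 100.00 : 62.17 : 16.14 : 1.51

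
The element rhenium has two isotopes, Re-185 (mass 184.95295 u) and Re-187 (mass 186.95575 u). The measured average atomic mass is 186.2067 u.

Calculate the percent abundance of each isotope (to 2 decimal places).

Let x be the fractional abundance of Re-185; then Re-187 has abundance 1 − x.
184.95295·x + 186.95575·(1 − x) = 186.2067
(184.95295 − 186.95575)·x = 186.2067 − 186.95575
x = -0.74905 / -2.00280 = 0.37400 → 37.40% Re-185, 62.60% Re-187.

Re-185: 37.40%, Re-187: 62.60%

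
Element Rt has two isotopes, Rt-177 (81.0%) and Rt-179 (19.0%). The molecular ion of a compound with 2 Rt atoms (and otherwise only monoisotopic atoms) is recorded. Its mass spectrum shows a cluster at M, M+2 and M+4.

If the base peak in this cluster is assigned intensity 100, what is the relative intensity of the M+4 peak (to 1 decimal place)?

Binomial terms of (0.810 + 0.190)^2: M 0.6561, M+2 0.3078, M+4 0.0361 → M is the base peak.
P(M) = C(2,0) × 0.810^2 × 0.190^0 = 1 × 0.6561 × 1.0000 = 0.656100 (base)
P(M+4) = C(2,2) × 0.810^0 × 0.190^2 = 1 × 1.0000 × 0.0361 = 0.036100
Relative intensity = 0.036100 / 0.656100 × 100 = 5.5

5.5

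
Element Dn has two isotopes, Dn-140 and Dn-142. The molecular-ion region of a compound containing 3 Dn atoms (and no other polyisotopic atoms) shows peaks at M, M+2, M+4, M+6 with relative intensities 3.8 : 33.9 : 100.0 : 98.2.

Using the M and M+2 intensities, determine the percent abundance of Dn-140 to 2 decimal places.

25.17%

If p is the fraction of Dn that is Dn-140, then I(M+2)/I(M) = [C(3,1)·p^2·(1−p)] / p^3 = 3·(1−p)/p = 33.9/3.8 = 8.9211
(1−p)/p = 8.9211/3 = 2.9737  ⇒  p = 1/(1 + 2.9737) = 0.2517
Dn-140: 25.17%, Dn-142: 74.83%.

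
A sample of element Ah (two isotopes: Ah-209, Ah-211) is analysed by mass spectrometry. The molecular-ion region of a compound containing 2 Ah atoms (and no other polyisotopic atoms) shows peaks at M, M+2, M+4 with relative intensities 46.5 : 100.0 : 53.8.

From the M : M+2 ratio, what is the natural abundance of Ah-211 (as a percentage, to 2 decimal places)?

Write p for the Ah-209 fraction. I(M+2)/I(M) = [C(2,1)·p^1·(1−p)] / p^2 = 2·(1−p)/p = 100.0/46.5 = 2.1505
(1−p)/p = 2.1505/2 = 1.0753  ⇒  p = 1/(1 + 1.0753) = 0.4819
Ah-209: 48.19%, Ah-211: 51.81%.

51.81%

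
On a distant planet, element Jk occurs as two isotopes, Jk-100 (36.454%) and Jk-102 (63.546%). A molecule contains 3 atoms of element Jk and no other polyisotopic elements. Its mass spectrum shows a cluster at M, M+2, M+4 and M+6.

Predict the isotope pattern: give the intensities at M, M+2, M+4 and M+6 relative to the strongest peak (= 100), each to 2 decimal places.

10.97 : 57.37 : 100.00 : 58.11

Expanding (0.36454 + 0.63546)^3:
P(M) = 0.36454^3 = 0.048444
P(M+2) = 3 × 0.36454^2 × 0.63546^1 = 0.253338
P(M+4) = 3 × 0.36454^1 × 0.63546^2 = 0.441614
P(M+6) = 0.63546^3 = 0.256605
The M+4 peak is largest (0.441614); scaling to 100 gives 10.97 : 57.37 : 100.00 : 58.11.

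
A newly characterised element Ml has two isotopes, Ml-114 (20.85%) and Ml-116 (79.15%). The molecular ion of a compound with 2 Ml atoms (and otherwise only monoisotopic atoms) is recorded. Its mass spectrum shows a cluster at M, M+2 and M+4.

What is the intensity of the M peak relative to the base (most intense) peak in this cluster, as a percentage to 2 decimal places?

6.94%

Binomial terms of (0.2085 + 0.7915)^2: M 0.0435, M+2 0.3301, M+4 0.6265 → M+4 is the base peak.
P(M+4) = C(2,2) × 0.2085^0 × 0.7915^2 = 1 × 1.0000 × 0.62647225 = 0.626472 (base)
P(M) = C(2,0) × 0.2085^2 × 0.7915^0 = 1 × 0.04347225 × 1.0000 = 0.043472
Relative intensity = 0.043472 / 0.626472 × 100 = 6.94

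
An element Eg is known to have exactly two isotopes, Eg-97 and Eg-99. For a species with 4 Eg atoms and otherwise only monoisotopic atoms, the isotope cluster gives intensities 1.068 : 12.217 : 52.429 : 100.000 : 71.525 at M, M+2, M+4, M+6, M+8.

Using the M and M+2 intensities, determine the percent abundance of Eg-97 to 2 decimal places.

25.91%

Write p for the Eg-97 fraction. I(M+2)/I(M) = [C(4,1)·p^3·(1−p)] / p^4 = 4·(1−p)/p = 12.217/1.068 = 11.4391
(1−p)/p = 11.4391/4 = 2.8598  ⇒  p = 1/(1 + 2.8598) = 0.2591
Eg-97: 25.91%, Eg-99: 74.09%.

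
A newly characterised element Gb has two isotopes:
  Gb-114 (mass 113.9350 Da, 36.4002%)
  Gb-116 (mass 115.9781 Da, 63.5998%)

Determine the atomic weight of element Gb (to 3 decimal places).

115.234 Da

Weight each isotope mass by its fractional abundance: 0.364002 × 113.9350 + 0.635998 × 115.9781
= 41.47257 + 73.76184 = 115.23441 Da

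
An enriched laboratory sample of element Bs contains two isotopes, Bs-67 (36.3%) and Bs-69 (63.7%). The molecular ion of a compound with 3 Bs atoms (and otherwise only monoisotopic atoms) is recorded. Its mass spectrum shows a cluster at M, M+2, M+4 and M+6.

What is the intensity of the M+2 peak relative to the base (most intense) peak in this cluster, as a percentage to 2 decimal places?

Term probabilities: M 0.0478, M+2 0.2518, M+4 0.4419, M+6 0.2585. Base peak = M+4.
P(M+4) = C(3,2) × 0.363^1 × 0.637^2 = 3 × 0.3630 × 0.405769 = 0.441882 (base)
P(M+2) = C(3,1) × 0.363^2 × 0.637^1 = 3 × 0.131769 × 0.6370 = 0.251811
Relative intensity = 0.251811 / 0.441882 × 100 = 56.99

56.99%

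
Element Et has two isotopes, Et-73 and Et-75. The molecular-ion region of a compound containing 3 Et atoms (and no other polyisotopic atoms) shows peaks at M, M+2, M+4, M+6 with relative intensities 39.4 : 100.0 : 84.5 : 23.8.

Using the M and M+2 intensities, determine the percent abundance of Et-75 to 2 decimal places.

45.83%

If p is the fraction of Et that is Et-73, then I(M+2)/I(M) = [C(3,1)·p^2·(1−p)] / p^3 = 3·(1−p)/p = 100.0/39.4 = 2.5381
(1−p)/p = 2.5381/3 = 0.8460  ⇒  p = 1/(1 + 0.8460) = 0.5417
Et-73: 54.17%, Et-75: 45.83%.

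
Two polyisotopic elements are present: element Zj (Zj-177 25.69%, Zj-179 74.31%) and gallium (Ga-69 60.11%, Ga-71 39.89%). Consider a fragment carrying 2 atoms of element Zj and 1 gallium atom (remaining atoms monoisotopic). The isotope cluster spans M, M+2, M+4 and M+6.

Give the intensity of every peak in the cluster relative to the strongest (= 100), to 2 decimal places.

Element Zj pattern (n=2): 0.06599761 : 0.38180478 : 0.55219761
Gallium pattern (n=1): 0.6011 : 0.3989
Convolve the two distributions (both contribute in 2-u steps):
  M: 0.06599761×0.6011 = 0.039671
  M+2: 0.06599761×0.3989 + 0.38180478×0.6011 = 0.255829
  M+4: 0.38180478×0.3989 + 0.55219761×0.6011 = 0.484228
  M+6: 0.55219761×0.3989 = 0.220272
Scale to base peak (0.484228) = 100: 8.19 : 52.83 : 100.00 : 45.49

8.19 : 52.83 : 100.00 : 45.49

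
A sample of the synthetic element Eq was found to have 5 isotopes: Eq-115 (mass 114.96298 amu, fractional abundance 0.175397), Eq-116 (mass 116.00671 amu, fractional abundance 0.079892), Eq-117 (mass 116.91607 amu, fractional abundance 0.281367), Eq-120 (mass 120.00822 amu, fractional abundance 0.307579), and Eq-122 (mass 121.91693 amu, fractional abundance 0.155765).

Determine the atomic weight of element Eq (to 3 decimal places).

118.231 amu

Average mass = Σ (abundance × isotope mass) = 0.175397 × 114.96298 + 0.079892 × 116.00671 + 0.281367 × 116.91607 + 0.307579 × 120.00822 + 0.155765 × 121.91693
= 20.164162 + 9.268008 + 32.896324 + 36.912008 + 18.990391 = 118.230893 amu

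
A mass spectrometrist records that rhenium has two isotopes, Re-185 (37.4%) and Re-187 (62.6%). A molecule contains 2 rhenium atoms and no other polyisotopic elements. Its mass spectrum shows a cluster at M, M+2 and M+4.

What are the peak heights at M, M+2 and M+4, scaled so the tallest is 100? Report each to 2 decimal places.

Each Re atom is independently Re-185 (p = 0.374) or Re-187 (q = 0.626); the cluster is the binomial expansion (p + q)^2.
P(M) = 0.374^2 = 0.139876
P(M+2) = 2 × 0.374^1 × 0.626^1 = 0.468248
P(M+4) = 0.626^2 = 0.391876
The M+2 peak is largest (0.468248); scaling to 100 gives 29.87 : 100.00 : 83.69.

29.87 : 100.00 : 83.69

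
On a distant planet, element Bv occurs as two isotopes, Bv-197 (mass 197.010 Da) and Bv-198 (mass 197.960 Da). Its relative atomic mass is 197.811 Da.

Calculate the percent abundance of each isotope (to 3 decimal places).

Writing the weighted mean with unknown fraction x of Bv-197:
197.010·x + 197.960·(1 − x) = 197.811
(197.010 − 197.960)·x = 197.811 − 197.960
x = -0.149 / -0.950 = 0.15684 → 15.684% Bv-197, 84.316% Bv-198.

Bv-197: 15.684%, Bv-198: 84.316%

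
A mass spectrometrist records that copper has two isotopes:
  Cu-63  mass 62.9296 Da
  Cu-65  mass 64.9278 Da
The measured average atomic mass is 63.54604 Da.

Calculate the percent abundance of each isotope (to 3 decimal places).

Cu-63: 69.150%, Cu-65: 30.850%

Writing the weighted mean with unknown fraction x of Cu-63:
62.9296·x + 64.9278·(1 − x) = 63.54604
(62.9296 − 64.9278)·x = 63.54604 − 64.9278
x = -1.38176 / -1.9982 = 0.69150 → 69.150% Cu-63, 30.850% Cu-65.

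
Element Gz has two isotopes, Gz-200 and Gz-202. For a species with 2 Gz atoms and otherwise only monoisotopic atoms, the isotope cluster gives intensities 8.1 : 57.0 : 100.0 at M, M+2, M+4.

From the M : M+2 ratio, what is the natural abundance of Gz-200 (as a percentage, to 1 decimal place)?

Let p = fractional abundance of Gz-200. I(M+2)/I(M) = [C(2,1)·p^1·(1−p)] / p^2 = 2·(1−p)/p = 57.0/8.1 = 7.0370
(1−p)/p = 7.0370/2 = 3.5185  ⇒  p = 1/(1 + 3.5185) = 0.2213
Gz-200: 22.1%, Gz-202: 77.9%.

22.1%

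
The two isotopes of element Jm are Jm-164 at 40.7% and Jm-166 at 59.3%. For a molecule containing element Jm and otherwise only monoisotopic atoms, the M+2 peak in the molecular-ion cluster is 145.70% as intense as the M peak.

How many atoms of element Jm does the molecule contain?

For n independent Jm atoms, I(M+2)/I(M) = n · (abundance Jm-166) / (abundance Jm-164) = n · 0.593/0.407.
n = 1.4570 × 0.407/0.593 = 1.00 ≈ 1

1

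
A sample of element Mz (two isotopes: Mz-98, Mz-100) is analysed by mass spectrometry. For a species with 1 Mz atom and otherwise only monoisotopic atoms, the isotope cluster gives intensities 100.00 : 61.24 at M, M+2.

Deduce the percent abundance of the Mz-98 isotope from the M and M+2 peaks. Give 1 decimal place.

If p is the fraction of Mz that is Mz-98, then I(M+2)/I(M) = [C(1,1)·p^0·(1−p)] / p^1 = 1·(1−p)/p = 61.24/100.00 = 0.6124
(1−p)/p = 0.6124/1 = 0.6124  ⇒  p = 1/(1 + 0.6124) = 0.6202
Mz-98: 62.0%, Mz-100: 38.0%.

62.0%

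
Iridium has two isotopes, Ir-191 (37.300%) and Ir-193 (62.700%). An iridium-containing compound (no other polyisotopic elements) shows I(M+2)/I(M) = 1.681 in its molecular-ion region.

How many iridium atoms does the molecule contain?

1

With n Ir atoms, P(M+2)/P(M) = C(n,1)·p^(n−1)q / p^n = n·q/p = n · 0.62700/0.37300.
n = 1.681 × 0.37300/0.62700 = 1.00 ≈ 1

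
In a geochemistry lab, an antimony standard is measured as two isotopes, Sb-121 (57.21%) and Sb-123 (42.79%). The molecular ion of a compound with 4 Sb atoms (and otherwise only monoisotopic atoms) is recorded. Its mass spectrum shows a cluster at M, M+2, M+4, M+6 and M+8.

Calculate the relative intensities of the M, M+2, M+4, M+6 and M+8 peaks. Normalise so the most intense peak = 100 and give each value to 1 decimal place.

29.8 : 89.1 : 100.0 : 49.9 : 9.3

Expanding (0.5721 + 0.4279)^4:
P(M) = 0.5721^4 = 0.107124
P(M+2) = 4 × 0.5721^3 × 0.4279^1 = 0.320493
P(M+4) = 6 × 0.5721^2 × 0.4279^2 = 0.359567
P(M+6) = 4 × 0.5721^1 × 0.4279^3 = 0.179291
P(M+8) = 0.4279^4 = 0.033525
The M+4 peak is largest (0.359567); scaling to 100 gives 29.8 : 89.1 : 100.0 : 49.9 : 9.3.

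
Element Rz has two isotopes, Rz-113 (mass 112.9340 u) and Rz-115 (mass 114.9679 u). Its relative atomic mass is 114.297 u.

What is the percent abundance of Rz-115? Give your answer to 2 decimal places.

67.01%

Writing the weighted mean with unknown fraction x of Rz-113:
112.9340·x + 114.9679·(1 − x) = 114.297
(112.9340 − 114.9679)·x = 114.297 − 114.9679
x = -0.6709 / -2.0339 = 0.32986 → 32.99% Rz-113, 67.01% Rz-115.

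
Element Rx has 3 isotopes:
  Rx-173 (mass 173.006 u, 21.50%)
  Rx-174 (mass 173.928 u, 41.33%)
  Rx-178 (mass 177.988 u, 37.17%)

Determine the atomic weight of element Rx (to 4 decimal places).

175.2389 u

Average mass = Σ (abundance × isotope mass) = 0.2150 × 173.006 + 0.4133 × 173.928 + 0.3717 × 177.988
= 37.19629 + 71.88444 + 66.15814 = 175.23887 u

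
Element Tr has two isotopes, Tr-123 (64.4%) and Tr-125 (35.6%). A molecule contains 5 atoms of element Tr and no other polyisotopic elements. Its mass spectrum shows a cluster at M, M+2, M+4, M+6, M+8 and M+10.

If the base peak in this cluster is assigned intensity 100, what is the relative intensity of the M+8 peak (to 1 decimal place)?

Binomial terms of (0.644 + 0.356)^5: M 0.1108, M+2 0.3062, M+4 0.3385, M+6 0.1871, M+8 0.0517, M+10 0.0057 → M+4 is the base peak.
P(M+4) = C(5,2) × 0.644^3 × 0.356^2 = 10 × 0.26708998 × 0.126736 = 0.338499 (base)
P(M+8) = C(5,4) × 0.644^1 × 0.356^4 = 5 × 0.6440 × 0.01606201 = 0.051720
Relative intensity = 0.051720 / 0.338499 × 100 = 15.3

15.3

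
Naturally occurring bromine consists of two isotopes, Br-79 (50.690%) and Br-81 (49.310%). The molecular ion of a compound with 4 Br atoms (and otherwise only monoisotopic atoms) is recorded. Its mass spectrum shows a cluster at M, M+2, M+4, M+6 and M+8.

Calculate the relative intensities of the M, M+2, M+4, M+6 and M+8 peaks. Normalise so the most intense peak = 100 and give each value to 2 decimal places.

Expanding (0.50690 + 0.49310)^4:
P(M) = 0.50690^4 = 0.066022
P(M+2) = 4 × 0.50690^3 × 0.49310^1 = 0.256899
P(M+4) = 6 × 0.50690^2 × 0.49310^2 = 0.374857
P(M+6) = 4 × 0.50690^1 × 0.49310^3 = 0.243101
P(M+8) = 0.49310^4 = 0.059121
The M+4 peak is largest (0.374857); scaling to 100 gives 17.61 : 68.53 : 100.00 : 64.85 : 15.77.

17.61 : 68.53 : 100.00 : 64.85 : 15.77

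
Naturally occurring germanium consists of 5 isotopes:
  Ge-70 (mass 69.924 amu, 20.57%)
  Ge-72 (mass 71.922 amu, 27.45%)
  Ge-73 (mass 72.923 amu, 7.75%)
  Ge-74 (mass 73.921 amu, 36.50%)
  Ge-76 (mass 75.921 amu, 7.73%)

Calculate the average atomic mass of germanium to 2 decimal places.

Weight each isotope mass by its fractional abundance: 0.2057 × 69.924 + 0.2745 × 71.922 + 0.0775 × 72.923 + 0.3650 × 73.921 + 0.0773 × 75.921
= 14.3834 + 19.7426 + 5.6515 + 26.9812 + 5.8687 = 72.6274 amu

72.63 amu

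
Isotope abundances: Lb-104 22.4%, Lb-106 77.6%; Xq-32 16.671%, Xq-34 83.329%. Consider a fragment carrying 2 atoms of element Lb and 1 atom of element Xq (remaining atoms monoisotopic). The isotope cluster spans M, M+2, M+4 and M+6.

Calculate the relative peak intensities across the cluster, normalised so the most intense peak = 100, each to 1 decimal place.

1.7 : 19.9 : 77.7 : 100.0

Element Lb pattern (n=2): 0.050176 : 0.347648 : 0.602176
Element Xq pattern (n=1): 0.16671 : 0.83329
Convolve the two distributions (both contribute in 2-u steps):
  M: 0.050176×0.16671 = 0.008365
  M+2: 0.050176×0.83329 + 0.347648×0.16671 = 0.099768
  M+4: 0.347648×0.83329 + 0.602176×0.16671 = 0.390080
  M+6: 0.602176×0.83329 = 0.501787
Scale to base peak (0.501787) = 100: 1.7 : 19.9 : 77.7 : 100.0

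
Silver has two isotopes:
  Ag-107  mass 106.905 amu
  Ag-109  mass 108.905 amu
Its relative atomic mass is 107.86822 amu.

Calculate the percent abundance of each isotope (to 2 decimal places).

With x = fraction of Ag-107 (so Ag-109 is 1 − x):
106.905·x + 108.905·(1 − x) = 107.86822
(106.905 − 108.905)·x = 107.86822 − 108.905
x = -1.03678 / -2.000 = 0.51839 → 51.84% Ag-107, 48.16% Ag-109.

Ag-107: 51.84%, Ag-109: 48.16%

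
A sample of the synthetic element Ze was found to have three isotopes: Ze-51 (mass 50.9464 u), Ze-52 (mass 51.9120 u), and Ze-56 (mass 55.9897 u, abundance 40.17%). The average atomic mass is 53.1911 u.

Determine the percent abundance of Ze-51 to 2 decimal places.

The remaining 59.83% is split between Ze-51 (fraction x) and Ze-52 (fraction 0.5983 − x).
Substituting: 50.9464x + 51.9120(0.5983 − x) = 30.70003751
(50.9464 − 51.9120)x = -0.35891209  ⇒  x = 0.37170, y = 0.22660
Ze-51: 37.17%, Ze-52: 22.66%.

37.17%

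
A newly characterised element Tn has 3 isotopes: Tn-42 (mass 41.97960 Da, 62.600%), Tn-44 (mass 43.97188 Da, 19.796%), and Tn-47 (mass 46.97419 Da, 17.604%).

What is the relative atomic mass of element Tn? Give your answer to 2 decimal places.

Ar = Σ fᵢ·mᵢ = 0.62600 × 41.97960 + 0.19796 × 43.97188 + 0.17604 × 46.97419
= 26.279230 + 8.704673 + 8.269336 = 43.253239 Da

43.25 Da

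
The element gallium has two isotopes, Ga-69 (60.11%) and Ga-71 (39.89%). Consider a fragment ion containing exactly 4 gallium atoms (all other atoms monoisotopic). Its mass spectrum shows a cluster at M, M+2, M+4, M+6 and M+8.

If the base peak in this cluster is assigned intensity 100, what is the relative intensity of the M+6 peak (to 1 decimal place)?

Term probabilities: M 0.1306, M+2 0.3465, M+4 0.3450, M+6 0.1526, M+8 0.0253. Base peak = M+2.
P(M+2) = C(4,1) × 0.6011^3 × 0.3989^1 = 4 × 0.21719018 × 0.3989 = 0.346549 (base)
P(M+6) = C(4,3) × 0.6011^1 × 0.3989^3 = 4 × 0.6011 × 0.06347345 = 0.152616
Relative intensity = 0.152616 / 0.346549 × 100 = 44.0

44.0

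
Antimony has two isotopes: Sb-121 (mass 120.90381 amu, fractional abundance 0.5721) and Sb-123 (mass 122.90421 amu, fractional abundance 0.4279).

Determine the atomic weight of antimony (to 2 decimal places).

Ar = Σ fᵢ·mᵢ = 0.5721 × 120.90381 + 0.4279 × 122.90421
= 69.169070 + 52.590711 = 121.759781 amu

121.76 amu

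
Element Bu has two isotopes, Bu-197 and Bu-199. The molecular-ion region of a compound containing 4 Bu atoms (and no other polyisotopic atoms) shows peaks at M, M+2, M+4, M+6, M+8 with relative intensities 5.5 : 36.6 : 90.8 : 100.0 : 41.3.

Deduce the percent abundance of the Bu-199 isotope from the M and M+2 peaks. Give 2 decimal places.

62.46%

If p is the fraction of Bu that is Bu-197, then I(M+2)/I(M) = [C(4,1)·p^3·(1−p)] / p^4 = 4·(1−p)/p = 36.6/5.5 = 6.6545
(1−p)/p = 6.6545/4 = 1.6636  ⇒  p = 1/(1 + 1.6636) = 0.3754
Bu-197: 37.54%, Bu-199: 62.46%.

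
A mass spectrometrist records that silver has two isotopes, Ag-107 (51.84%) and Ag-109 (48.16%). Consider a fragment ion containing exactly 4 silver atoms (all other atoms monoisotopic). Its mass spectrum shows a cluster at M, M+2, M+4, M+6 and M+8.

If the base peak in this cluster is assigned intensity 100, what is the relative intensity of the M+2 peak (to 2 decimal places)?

Binomial terms of (0.5184 + 0.4816)^4: M 0.0722, M+2 0.2684, M+4 0.3740, M+6 0.2316, M+8 0.0538 → M+4 is the base peak.
P(M+4) = C(4,2) × 0.5184^2 × 0.4816^2 = 6 × 0.26873856 × 0.23193856 = 0.373985 (base)
P(M+2) = C(4,1) × 0.5184^3 × 0.4816^1 = 4 × 0.13931407 × 0.4816 = 0.268375
Relative intensity = 0.268375 / 0.373985 × 100 = 71.76

71.76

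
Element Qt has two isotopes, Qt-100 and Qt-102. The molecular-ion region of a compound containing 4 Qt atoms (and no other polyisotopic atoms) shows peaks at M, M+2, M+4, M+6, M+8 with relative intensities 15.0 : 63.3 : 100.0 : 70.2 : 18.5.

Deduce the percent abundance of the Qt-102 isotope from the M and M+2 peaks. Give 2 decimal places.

51.34%

Write p for the Qt-100 fraction. I(M+2)/I(M) = [C(4,1)·p^3·(1−p)] / p^4 = 4·(1−p)/p = 63.3/15.0 = 4.2200
(1−p)/p = 4.2200/4 = 1.0550  ⇒  p = 1/(1 + 1.0550) = 0.4866
Qt-100: 48.66%, Qt-102: 51.34%.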